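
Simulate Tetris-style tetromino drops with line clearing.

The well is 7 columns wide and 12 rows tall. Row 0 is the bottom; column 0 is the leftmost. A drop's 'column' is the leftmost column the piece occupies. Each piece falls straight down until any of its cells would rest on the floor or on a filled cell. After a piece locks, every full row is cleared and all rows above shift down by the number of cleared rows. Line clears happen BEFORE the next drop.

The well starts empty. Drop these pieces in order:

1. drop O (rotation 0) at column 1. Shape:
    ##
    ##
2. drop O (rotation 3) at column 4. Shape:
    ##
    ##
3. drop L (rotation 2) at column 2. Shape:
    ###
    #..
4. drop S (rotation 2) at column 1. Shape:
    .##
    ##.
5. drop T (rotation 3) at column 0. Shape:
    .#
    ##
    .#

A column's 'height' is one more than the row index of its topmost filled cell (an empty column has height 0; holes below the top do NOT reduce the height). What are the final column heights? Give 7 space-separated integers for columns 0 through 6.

Answer: 7 8 6 6 4 2 0

Derivation:
Drop 1: O rot0 at col 1 lands with bottom-row=0; cleared 0 line(s) (total 0); column heights now [0 2 2 0 0 0 0], max=2
Drop 2: O rot3 at col 4 lands with bottom-row=0; cleared 0 line(s) (total 0); column heights now [0 2 2 0 2 2 0], max=2
Drop 3: L rot2 at col 2 lands with bottom-row=2; cleared 0 line(s) (total 0); column heights now [0 2 4 4 4 2 0], max=4
Drop 4: S rot2 at col 1 lands with bottom-row=4; cleared 0 line(s) (total 0); column heights now [0 5 6 6 4 2 0], max=6
Drop 5: T rot3 at col 0 lands with bottom-row=5; cleared 0 line(s) (total 0); column heights now [7 8 6 6 4 2 0], max=8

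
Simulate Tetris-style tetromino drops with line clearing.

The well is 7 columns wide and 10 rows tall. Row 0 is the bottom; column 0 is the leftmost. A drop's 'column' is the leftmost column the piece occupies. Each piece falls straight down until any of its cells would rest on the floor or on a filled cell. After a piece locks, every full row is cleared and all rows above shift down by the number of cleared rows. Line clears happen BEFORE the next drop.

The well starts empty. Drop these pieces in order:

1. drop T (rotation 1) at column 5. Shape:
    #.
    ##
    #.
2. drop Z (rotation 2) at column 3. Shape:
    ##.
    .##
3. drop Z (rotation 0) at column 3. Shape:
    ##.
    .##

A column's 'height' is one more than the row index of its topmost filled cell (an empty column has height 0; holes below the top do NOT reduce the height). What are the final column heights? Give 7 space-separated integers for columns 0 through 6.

Drop 1: T rot1 at col 5 lands with bottom-row=0; cleared 0 line(s) (total 0); column heights now [0 0 0 0 0 3 2], max=3
Drop 2: Z rot2 at col 3 lands with bottom-row=3; cleared 0 line(s) (total 0); column heights now [0 0 0 5 5 4 2], max=5
Drop 3: Z rot0 at col 3 lands with bottom-row=5; cleared 0 line(s) (total 0); column heights now [0 0 0 7 7 6 2], max=7

Answer: 0 0 0 7 7 6 2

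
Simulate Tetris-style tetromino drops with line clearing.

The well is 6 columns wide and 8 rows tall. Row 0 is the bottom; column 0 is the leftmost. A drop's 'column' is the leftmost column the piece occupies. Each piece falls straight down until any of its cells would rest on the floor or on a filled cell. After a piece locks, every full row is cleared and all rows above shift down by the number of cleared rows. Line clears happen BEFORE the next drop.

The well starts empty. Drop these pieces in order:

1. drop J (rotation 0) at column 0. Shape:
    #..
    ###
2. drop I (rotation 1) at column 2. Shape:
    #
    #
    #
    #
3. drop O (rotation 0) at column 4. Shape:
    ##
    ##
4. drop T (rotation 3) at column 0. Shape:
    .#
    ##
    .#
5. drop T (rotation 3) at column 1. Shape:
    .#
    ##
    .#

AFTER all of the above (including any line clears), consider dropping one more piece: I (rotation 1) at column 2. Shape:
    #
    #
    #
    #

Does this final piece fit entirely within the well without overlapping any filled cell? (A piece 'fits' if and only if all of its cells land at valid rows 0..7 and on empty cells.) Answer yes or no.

Drop 1: J rot0 at col 0 lands with bottom-row=0; cleared 0 line(s) (total 0); column heights now [2 1 1 0 0 0], max=2
Drop 2: I rot1 at col 2 lands with bottom-row=1; cleared 0 line(s) (total 0); column heights now [2 1 5 0 0 0], max=5
Drop 3: O rot0 at col 4 lands with bottom-row=0; cleared 0 line(s) (total 0); column heights now [2 1 5 0 2 2], max=5
Drop 4: T rot3 at col 0 lands with bottom-row=1; cleared 0 line(s) (total 0); column heights now [3 4 5 0 2 2], max=5
Drop 5: T rot3 at col 1 lands with bottom-row=5; cleared 0 line(s) (total 0); column heights now [3 7 8 0 2 2], max=8
Test piece I rot1 at col 2 (width 1): heights before test = [3 7 8 0 2 2]; fits = False

Answer: no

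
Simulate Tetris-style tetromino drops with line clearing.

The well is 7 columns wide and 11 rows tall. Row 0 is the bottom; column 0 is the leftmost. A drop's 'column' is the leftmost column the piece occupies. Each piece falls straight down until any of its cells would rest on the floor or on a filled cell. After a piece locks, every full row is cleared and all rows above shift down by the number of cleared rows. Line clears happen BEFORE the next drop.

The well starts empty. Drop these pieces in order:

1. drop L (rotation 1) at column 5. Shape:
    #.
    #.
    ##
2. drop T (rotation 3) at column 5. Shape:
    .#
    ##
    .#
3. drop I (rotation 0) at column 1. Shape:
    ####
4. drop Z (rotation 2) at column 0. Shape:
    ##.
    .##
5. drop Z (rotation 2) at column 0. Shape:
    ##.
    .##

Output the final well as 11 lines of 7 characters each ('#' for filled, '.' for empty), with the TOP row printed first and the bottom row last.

Answer: .......
.......
.......
.......
.......
.......
##....#
.##..##
##...##
.##..#.
.######

Derivation:
Drop 1: L rot1 at col 5 lands with bottom-row=0; cleared 0 line(s) (total 0); column heights now [0 0 0 0 0 3 1], max=3
Drop 2: T rot3 at col 5 lands with bottom-row=2; cleared 0 line(s) (total 0); column heights now [0 0 0 0 0 4 5], max=5
Drop 3: I rot0 at col 1 lands with bottom-row=0; cleared 0 line(s) (total 0); column heights now [0 1 1 1 1 4 5], max=5
Drop 4: Z rot2 at col 0 lands with bottom-row=1; cleared 0 line(s) (total 0); column heights now [3 3 2 1 1 4 5], max=5
Drop 5: Z rot2 at col 0 lands with bottom-row=3; cleared 0 line(s) (total 0); column heights now [5 5 4 1 1 4 5], max=5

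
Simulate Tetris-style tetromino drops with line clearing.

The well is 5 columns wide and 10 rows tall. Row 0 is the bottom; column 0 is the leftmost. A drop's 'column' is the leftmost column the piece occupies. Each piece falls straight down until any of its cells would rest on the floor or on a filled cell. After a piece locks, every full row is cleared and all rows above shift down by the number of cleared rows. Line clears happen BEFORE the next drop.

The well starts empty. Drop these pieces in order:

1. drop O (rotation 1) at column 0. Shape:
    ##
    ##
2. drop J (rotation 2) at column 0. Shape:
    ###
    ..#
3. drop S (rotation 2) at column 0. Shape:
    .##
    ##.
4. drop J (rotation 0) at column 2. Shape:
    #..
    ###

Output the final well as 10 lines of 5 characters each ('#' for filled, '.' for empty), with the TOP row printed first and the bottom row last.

Answer: .....
.....
.....
..#..
..###
.##..
##...
###..
###..
##...

Derivation:
Drop 1: O rot1 at col 0 lands with bottom-row=0; cleared 0 line(s) (total 0); column heights now [2 2 0 0 0], max=2
Drop 2: J rot2 at col 0 lands with bottom-row=1; cleared 0 line(s) (total 0); column heights now [3 3 3 0 0], max=3
Drop 3: S rot2 at col 0 lands with bottom-row=3; cleared 0 line(s) (total 0); column heights now [4 5 5 0 0], max=5
Drop 4: J rot0 at col 2 lands with bottom-row=5; cleared 0 line(s) (total 0); column heights now [4 5 7 6 6], max=7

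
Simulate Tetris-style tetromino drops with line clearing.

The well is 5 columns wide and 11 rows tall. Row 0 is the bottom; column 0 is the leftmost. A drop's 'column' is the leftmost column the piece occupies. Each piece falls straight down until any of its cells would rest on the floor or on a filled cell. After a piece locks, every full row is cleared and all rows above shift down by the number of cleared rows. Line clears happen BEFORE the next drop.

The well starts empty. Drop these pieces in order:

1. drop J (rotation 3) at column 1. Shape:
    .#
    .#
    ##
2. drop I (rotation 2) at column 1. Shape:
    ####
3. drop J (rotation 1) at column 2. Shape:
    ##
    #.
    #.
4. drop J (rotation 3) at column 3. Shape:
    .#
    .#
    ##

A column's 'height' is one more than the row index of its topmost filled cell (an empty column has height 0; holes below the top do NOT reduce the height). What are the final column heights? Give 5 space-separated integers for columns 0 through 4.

Drop 1: J rot3 at col 1 lands with bottom-row=0; cleared 0 line(s) (total 0); column heights now [0 1 3 0 0], max=3
Drop 2: I rot2 at col 1 lands with bottom-row=3; cleared 0 line(s) (total 0); column heights now [0 4 4 4 4], max=4
Drop 3: J rot1 at col 2 lands with bottom-row=4; cleared 0 line(s) (total 0); column heights now [0 4 7 7 4], max=7
Drop 4: J rot3 at col 3 lands with bottom-row=7; cleared 0 line(s) (total 0); column heights now [0 4 7 8 10], max=10

Answer: 0 4 7 8 10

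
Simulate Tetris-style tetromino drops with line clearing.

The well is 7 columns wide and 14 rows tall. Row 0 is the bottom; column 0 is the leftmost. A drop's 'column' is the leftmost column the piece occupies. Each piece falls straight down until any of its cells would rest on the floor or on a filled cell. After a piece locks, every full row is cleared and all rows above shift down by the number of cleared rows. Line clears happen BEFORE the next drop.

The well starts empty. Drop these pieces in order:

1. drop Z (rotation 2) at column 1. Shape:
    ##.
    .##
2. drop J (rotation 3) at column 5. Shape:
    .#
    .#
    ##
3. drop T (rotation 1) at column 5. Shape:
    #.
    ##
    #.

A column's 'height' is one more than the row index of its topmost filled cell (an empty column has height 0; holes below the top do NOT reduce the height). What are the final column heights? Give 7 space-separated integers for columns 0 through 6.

Drop 1: Z rot2 at col 1 lands with bottom-row=0; cleared 0 line(s) (total 0); column heights now [0 2 2 1 0 0 0], max=2
Drop 2: J rot3 at col 5 lands with bottom-row=0; cleared 0 line(s) (total 0); column heights now [0 2 2 1 0 1 3], max=3
Drop 3: T rot1 at col 5 lands with bottom-row=2; cleared 0 line(s) (total 0); column heights now [0 2 2 1 0 5 4], max=5

Answer: 0 2 2 1 0 5 4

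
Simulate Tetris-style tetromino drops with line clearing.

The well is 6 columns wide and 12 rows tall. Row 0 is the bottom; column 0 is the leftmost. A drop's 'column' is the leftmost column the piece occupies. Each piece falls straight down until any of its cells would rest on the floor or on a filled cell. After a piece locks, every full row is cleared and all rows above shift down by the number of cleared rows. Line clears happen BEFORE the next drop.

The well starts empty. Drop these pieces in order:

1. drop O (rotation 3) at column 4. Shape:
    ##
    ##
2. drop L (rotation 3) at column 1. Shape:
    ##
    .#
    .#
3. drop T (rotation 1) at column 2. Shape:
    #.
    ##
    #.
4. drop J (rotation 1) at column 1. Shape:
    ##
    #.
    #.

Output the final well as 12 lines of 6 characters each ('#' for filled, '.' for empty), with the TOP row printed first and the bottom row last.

Answer: ......
......
......
......
......
.##...
.##...
.###..
..#...
.##...
..#.##
..#.##

Derivation:
Drop 1: O rot3 at col 4 lands with bottom-row=0; cleared 0 line(s) (total 0); column heights now [0 0 0 0 2 2], max=2
Drop 2: L rot3 at col 1 lands with bottom-row=0; cleared 0 line(s) (total 0); column heights now [0 3 3 0 2 2], max=3
Drop 3: T rot1 at col 2 lands with bottom-row=3; cleared 0 line(s) (total 0); column heights now [0 3 6 5 2 2], max=6
Drop 4: J rot1 at col 1 lands with bottom-row=4; cleared 0 line(s) (total 0); column heights now [0 7 7 5 2 2], max=7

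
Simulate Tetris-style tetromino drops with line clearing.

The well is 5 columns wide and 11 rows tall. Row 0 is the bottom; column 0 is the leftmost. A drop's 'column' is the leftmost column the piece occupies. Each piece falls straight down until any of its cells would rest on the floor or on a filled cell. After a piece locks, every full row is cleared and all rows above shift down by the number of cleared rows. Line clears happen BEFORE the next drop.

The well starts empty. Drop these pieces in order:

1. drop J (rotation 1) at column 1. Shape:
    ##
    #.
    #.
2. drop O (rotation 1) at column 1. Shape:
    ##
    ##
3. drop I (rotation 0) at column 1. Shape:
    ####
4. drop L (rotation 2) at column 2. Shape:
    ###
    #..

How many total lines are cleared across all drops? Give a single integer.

Answer: 0

Derivation:
Drop 1: J rot1 at col 1 lands with bottom-row=0; cleared 0 line(s) (total 0); column heights now [0 3 3 0 0], max=3
Drop 2: O rot1 at col 1 lands with bottom-row=3; cleared 0 line(s) (total 0); column heights now [0 5 5 0 0], max=5
Drop 3: I rot0 at col 1 lands with bottom-row=5; cleared 0 line(s) (total 0); column heights now [0 6 6 6 6], max=6
Drop 4: L rot2 at col 2 lands with bottom-row=6; cleared 0 line(s) (total 0); column heights now [0 6 8 8 8], max=8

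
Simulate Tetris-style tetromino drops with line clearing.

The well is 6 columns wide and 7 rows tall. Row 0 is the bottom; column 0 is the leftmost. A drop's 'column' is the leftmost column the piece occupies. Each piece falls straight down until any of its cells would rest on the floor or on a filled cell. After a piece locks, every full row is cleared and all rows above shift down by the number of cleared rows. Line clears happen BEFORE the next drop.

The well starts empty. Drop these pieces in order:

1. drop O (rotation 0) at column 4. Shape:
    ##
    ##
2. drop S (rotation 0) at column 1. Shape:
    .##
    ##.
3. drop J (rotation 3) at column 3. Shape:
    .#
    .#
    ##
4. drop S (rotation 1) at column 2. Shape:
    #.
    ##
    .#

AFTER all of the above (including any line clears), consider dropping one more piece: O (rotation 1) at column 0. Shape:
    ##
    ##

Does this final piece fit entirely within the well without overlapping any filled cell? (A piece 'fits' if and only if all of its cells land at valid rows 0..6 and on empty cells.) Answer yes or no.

Answer: yes

Derivation:
Drop 1: O rot0 at col 4 lands with bottom-row=0; cleared 0 line(s) (total 0); column heights now [0 0 0 0 2 2], max=2
Drop 2: S rot0 at col 1 lands with bottom-row=0; cleared 0 line(s) (total 0); column heights now [0 1 2 2 2 2], max=2
Drop 3: J rot3 at col 3 lands with bottom-row=2; cleared 0 line(s) (total 0); column heights now [0 1 2 3 5 2], max=5
Drop 4: S rot1 at col 2 lands with bottom-row=3; cleared 0 line(s) (total 0); column heights now [0 1 6 5 5 2], max=6
Test piece O rot1 at col 0 (width 2): heights before test = [0 1 6 5 5 2]; fits = True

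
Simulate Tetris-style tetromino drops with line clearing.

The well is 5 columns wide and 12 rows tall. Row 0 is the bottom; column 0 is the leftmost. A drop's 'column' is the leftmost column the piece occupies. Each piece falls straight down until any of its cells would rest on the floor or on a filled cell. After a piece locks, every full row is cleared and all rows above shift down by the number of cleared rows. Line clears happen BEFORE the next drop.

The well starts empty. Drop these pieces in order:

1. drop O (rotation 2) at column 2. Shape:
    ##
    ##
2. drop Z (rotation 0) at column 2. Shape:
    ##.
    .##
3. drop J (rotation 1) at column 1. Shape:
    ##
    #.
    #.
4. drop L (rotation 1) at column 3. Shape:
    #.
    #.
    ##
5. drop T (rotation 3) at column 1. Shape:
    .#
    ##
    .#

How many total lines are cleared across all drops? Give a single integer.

Answer: 0

Derivation:
Drop 1: O rot2 at col 2 lands with bottom-row=0; cleared 0 line(s) (total 0); column heights now [0 0 2 2 0], max=2
Drop 2: Z rot0 at col 2 lands with bottom-row=2; cleared 0 line(s) (total 0); column heights now [0 0 4 4 3], max=4
Drop 3: J rot1 at col 1 lands with bottom-row=2; cleared 0 line(s) (total 0); column heights now [0 5 5 4 3], max=5
Drop 4: L rot1 at col 3 lands with bottom-row=4; cleared 0 line(s) (total 0); column heights now [0 5 5 7 5], max=7
Drop 5: T rot3 at col 1 lands with bottom-row=5; cleared 0 line(s) (total 0); column heights now [0 7 8 7 5], max=8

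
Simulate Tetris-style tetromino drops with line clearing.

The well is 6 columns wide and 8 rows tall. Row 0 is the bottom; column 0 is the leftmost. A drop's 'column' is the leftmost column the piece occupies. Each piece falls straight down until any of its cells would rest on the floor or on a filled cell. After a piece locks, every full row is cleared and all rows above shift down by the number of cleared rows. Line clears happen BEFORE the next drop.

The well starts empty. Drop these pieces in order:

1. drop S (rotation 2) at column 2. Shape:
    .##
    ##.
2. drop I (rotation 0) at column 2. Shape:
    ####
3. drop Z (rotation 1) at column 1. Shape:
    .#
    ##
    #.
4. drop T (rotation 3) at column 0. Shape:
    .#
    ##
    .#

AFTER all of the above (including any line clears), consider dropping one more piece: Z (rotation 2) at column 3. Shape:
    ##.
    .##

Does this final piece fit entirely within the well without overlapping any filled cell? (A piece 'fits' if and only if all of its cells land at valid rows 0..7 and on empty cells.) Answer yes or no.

Drop 1: S rot2 at col 2 lands with bottom-row=0; cleared 0 line(s) (total 0); column heights now [0 0 1 2 2 0], max=2
Drop 2: I rot0 at col 2 lands with bottom-row=2; cleared 0 line(s) (total 0); column heights now [0 0 3 3 3 3], max=3
Drop 3: Z rot1 at col 1 lands with bottom-row=2; cleared 0 line(s) (total 0); column heights now [0 4 5 3 3 3], max=5
Drop 4: T rot3 at col 0 lands with bottom-row=4; cleared 0 line(s) (total 0); column heights now [6 7 5 3 3 3], max=7
Test piece Z rot2 at col 3 (width 3): heights before test = [6 7 5 3 3 3]; fits = True

Answer: yes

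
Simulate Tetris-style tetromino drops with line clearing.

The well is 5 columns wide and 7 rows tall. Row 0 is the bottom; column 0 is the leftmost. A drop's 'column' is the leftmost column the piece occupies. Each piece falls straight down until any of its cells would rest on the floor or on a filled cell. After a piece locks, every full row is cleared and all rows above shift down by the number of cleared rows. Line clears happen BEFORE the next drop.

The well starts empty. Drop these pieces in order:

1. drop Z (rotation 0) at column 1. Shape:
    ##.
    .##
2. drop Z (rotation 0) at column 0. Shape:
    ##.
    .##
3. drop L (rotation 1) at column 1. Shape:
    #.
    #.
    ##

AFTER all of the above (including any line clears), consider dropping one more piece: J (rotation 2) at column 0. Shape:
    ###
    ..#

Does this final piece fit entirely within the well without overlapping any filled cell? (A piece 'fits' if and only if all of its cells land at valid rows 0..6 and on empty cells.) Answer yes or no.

Drop 1: Z rot0 at col 1 lands with bottom-row=0; cleared 0 line(s) (total 0); column heights now [0 2 2 1 0], max=2
Drop 2: Z rot0 at col 0 lands with bottom-row=2; cleared 0 line(s) (total 0); column heights now [4 4 3 1 0], max=4
Drop 3: L rot1 at col 1 lands with bottom-row=4; cleared 0 line(s) (total 0); column heights now [4 7 5 1 0], max=7
Test piece J rot2 at col 0 (width 3): heights before test = [4 7 5 1 0]; fits = False

Answer: no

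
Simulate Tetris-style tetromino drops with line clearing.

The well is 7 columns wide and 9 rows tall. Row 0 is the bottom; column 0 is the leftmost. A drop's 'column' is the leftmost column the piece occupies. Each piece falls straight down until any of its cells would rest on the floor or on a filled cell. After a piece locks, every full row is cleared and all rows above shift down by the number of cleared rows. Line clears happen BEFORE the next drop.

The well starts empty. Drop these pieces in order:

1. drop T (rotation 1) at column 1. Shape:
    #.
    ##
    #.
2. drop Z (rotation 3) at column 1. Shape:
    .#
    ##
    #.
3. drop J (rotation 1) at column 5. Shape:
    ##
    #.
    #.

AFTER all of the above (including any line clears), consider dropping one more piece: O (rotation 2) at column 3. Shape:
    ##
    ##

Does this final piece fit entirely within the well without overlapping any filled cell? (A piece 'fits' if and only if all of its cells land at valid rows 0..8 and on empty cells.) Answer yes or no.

Drop 1: T rot1 at col 1 lands with bottom-row=0; cleared 0 line(s) (total 0); column heights now [0 3 2 0 0 0 0], max=3
Drop 2: Z rot3 at col 1 lands with bottom-row=3; cleared 0 line(s) (total 0); column heights now [0 5 6 0 0 0 0], max=6
Drop 3: J rot1 at col 5 lands with bottom-row=0; cleared 0 line(s) (total 0); column heights now [0 5 6 0 0 3 3], max=6
Test piece O rot2 at col 3 (width 2): heights before test = [0 5 6 0 0 3 3]; fits = True

Answer: yes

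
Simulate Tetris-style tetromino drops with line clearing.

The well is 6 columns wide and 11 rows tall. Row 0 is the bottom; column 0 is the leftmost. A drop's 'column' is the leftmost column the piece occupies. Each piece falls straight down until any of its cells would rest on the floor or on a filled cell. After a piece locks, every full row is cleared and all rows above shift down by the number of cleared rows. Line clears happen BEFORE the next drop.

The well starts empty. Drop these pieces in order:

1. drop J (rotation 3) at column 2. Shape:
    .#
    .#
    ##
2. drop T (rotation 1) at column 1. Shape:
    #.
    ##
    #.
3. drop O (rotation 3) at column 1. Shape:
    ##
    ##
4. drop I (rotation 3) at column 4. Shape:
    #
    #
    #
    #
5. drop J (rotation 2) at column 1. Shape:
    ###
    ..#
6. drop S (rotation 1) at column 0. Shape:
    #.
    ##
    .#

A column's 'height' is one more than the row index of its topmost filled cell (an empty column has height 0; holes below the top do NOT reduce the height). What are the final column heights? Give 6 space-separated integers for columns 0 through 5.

Answer: 9 8 6 6 4 0

Derivation:
Drop 1: J rot3 at col 2 lands with bottom-row=0; cleared 0 line(s) (total 0); column heights now [0 0 1 3 0 0], max=3
Drop 2: T rot1 at col 1 lands with bottom-row=0; cleared 0 line(s) (total 0); column heights now [0 3 2 3 0 0], max=3
Drop 3: O rot3 at col 1 lands with bottom-row=3; cleared 0 line(s) (total 0); column heights now [0 5 5 3 0 0], max=5
Drop 4: I rot3 at col 4 lands with bottom-row=0; cleared 0 line(s) (total 0); column heights now [0 5 5 3 4 0], max=5
Drop 5: J rot2 at col 1 lands with bottom-row=4; cleared 0 line(s) (total 0); column heights now [0 6 6 6 4 0], max=6
Drop 6: S rot1 at col 0 lands with bottom-row=6; cleared 0 line(s) (total 0); column heights now [9 8 6 6 4 0], max=9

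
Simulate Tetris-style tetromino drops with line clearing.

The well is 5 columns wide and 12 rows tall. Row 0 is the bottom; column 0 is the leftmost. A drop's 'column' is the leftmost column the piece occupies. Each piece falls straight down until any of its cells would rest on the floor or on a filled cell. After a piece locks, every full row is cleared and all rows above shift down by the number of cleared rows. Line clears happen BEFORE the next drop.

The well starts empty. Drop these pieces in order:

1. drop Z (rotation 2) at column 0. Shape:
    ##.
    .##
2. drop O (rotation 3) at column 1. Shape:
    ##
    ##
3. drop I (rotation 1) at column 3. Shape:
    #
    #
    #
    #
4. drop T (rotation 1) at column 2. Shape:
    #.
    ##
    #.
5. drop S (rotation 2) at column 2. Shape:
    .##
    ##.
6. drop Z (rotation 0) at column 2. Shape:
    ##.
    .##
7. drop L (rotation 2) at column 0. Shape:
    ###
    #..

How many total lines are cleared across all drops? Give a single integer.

Answer: 0

Derivation:
Drop 1: Z rot2 at col 0 lands with bottom-row=0; cleared 0 line(s) (total 0); column heights now [2 2 1 0 0], max=2
Drop 2: O rot3 at col 1 lands with bottom-row=2; cleared 0 line(s) (total 0); column heights now [2 4 4 0 0], max=4
Drop 3: I rot1 at col 3 lands with bottom-row=0; cleared 0 line(s) (total 0); column heights now [2 4 4 4 0], max=4
Drop 4: T rot1 at col 2 lands with bottom-row=4; cleared 0 line(s) (total 0); column heights now [2 4 7 6 0], max=7
Drop 5: S rot2 at col 2 lands with bottom-row=7; cleared 0 line(s) (total 0); column heights now [2 4 8 9 9], max=9
Drop 6: Z rot0 at col 2 lands with bottom-row=9; cleared 0 line(s) (total 0); column heights now [2 4 11 11 10], max=11
Drop 7: L rot2 at col 0 lands with bottom-row=10; cleared 0 line(s) (total 0); column heights now [12 12 12 11 10], max=12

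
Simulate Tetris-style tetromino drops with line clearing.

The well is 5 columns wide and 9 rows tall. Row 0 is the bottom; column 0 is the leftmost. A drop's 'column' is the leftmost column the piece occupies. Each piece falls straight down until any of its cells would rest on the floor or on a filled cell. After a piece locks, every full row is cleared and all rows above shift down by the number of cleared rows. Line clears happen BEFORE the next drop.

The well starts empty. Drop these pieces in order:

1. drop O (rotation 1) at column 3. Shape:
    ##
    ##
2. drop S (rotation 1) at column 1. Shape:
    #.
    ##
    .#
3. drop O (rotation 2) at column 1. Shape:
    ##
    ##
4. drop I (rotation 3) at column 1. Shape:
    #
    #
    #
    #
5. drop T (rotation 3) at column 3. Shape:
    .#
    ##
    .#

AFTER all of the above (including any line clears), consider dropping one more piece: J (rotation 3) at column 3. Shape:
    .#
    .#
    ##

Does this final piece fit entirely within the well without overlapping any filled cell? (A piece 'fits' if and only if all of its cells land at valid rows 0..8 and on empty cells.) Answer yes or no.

Drop 1: O rot1 at col 3 lands with bottom-row=0; cleared 0 line(s) (total 0); column heights now [0 0 0 2 2], max=2
Drop 2: S rot1 at col 1 lands with bottom-row=0; cleared 0 line(s) (total 0); column heights now [0 3 2 2 2], max=3
Drop 3: O rot2 at col 1 lands with bottom-row=3; cleared 0 line(s) (total 0); column heights now [0 5 5 2 2], max=5
Drop 4: I rot3 at col 1 lands with bottom-row=5; cleared 0 line(s) (total 0); column heights now [0 9 5 2 2], max=9
Drop 5: T rot3 at col 3 lands with bottom-row=2; cleared 0 line(s) (total 0); column heights now [0 9 5 4 5], max=9
Test piece J rot3 at col 3 (width 2): heights before test = [0 9 5 4 5]; fits = True

Answer: yes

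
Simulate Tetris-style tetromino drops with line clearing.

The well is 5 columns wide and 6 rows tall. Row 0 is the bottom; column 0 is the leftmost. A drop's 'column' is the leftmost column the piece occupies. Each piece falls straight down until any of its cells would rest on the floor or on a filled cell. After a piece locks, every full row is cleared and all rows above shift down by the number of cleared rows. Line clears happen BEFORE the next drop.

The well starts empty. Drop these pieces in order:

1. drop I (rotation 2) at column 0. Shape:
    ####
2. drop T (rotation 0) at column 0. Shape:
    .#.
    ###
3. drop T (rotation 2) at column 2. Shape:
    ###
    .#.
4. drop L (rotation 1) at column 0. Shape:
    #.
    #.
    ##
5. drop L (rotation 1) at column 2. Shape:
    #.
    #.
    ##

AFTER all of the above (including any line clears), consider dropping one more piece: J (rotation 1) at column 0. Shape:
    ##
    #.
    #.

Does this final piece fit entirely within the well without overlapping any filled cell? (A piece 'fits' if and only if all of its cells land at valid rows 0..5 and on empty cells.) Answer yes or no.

Drop 1: I rot2 at col 0 lands with bottom-row=0; cleared 0 line(s) (total 0); column heights now [1 1 1 1 0], max=1
Drop 2: T rot0 at col 0 lands with bottom-row=1; cleared 0 line(s) (total 0); column heights now [2 3 2 1 0], max=3
Drop 3: T rot2 at col 2 lands with bottom-row=1; cleared 0 line(s) (total 0); column heights now [2 3 3 3 3], max=3
Drop 4: L rot1 at col 0 lands with bottom-row=3; cleared 0 line(s) (total 0); column heights now [6 4 3 3 3], max=6
Drop 5: L rot1 at col 2 lands with bottom-row=3; cleared 0 line(s) (total 0); column heights now [6 4 6 4 3], max=6
Test piece J rot1 at col 0 (width 2): heights before test = [6 4 6 4 3]; fits = False

Answer: no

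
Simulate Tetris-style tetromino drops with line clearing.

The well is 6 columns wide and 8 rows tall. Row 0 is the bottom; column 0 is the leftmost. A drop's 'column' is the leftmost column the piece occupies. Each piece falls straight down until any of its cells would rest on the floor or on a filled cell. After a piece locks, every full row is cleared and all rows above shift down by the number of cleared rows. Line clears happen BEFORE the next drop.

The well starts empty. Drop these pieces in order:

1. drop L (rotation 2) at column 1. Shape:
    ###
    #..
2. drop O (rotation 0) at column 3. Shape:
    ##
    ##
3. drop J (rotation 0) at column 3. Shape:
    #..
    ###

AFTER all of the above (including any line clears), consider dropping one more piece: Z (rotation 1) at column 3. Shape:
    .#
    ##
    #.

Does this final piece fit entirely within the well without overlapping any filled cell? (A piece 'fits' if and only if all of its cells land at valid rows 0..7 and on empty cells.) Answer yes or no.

Answer: no

Derivation:
Drop 1: L rot2 at col 1 lands with bottom-row=0; cleared 0 line(s) (total 0); column heights now [0 2 2 2 0 0], max=2
Drop 2: O rot0 at col 3 lands with bottom-row=2; cleared 0 line(s) (total 0); column heights now [0 2 2 4 4 0], max=4
Drop 3: J rot0 at col 3 lands with bottom-row=4; cleared 0 line(s) (total 0); column heights now [0 2 2 6 5 5], max=6
Test piece Z rot1 at col 3 (width 2): heights before test = [0 2 2 6 5 5]; fits = False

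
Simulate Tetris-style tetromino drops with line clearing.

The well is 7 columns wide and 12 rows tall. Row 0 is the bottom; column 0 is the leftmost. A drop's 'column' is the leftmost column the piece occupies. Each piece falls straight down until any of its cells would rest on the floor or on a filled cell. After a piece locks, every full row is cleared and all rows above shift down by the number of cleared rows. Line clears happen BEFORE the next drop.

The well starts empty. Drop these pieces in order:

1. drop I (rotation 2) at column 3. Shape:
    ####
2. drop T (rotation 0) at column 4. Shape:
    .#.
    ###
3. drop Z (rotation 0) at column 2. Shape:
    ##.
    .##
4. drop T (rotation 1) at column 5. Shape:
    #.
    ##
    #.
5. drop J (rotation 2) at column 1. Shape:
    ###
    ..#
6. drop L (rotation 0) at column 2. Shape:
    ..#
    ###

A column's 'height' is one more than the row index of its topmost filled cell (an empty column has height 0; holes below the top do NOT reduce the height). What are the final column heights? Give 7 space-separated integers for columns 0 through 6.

Drop 1: I rot2 at col 3 lands with bottom-row=0; cleared 0 line(s) (total 0); column heights now [0 0 0 1 1 1 1], max=1
Drop 2: T rot0 at col 4 lands with bottom-row=1; cleared 0 line(s) (total 0); column heights now [0 0 0 1 2 3 2], max=3
Drop 3: Z rot0 at col 2 lands with bottom-row=2; cleared 0 line(s) (total 0); column heights now [0 0 4 4 3 3 2], max=4
Drop 4: T rot1 at col 5 lands with bottom-row=3; cleared 0 line(s) (total 0); column heights now [0 0 4 4 3 6 5], max=6
Drop 5: J rot2 at col 1 lands with bottom-row=4; cleared 0 line(s) (total 0); column heights now [0 6 6 6 3 6 5], max=6
Drop 6: L rot0 at col 2 lands with bottom-row=6; cleared 0 line(s) (total 0); column heights now [0 6 7 7 8 6 5], max=8

Answer: 0 6 7 7 8 6 5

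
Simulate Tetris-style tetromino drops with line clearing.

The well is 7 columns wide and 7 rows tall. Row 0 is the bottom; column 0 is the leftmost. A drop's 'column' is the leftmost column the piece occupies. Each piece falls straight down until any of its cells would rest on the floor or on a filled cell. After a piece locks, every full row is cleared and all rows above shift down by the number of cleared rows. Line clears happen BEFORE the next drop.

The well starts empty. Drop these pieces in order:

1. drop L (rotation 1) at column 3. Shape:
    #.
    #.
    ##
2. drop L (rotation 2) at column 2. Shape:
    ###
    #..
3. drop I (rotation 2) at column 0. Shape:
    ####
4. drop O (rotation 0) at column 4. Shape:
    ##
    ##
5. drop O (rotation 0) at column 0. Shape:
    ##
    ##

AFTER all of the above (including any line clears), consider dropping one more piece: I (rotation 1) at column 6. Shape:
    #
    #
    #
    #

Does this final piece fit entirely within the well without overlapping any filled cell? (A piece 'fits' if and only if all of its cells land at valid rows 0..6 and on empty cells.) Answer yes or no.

Drop 1: L rot1 at col 3 lands with bottom-row=0; cleared 0 line(s) (total 0); column heights now [0 0 0 3 1 0 0], max=3
Drop 2: L rot2 at col 2 lands with bottom-row=2; cleared 0 line(s) (total 0); column heights now [0 0 4 4 4 0 0], max=4
Drop 3: I rot2 at col 0 lands with bottom-row=4; cleared 0 line(s) (total 0); column heights now [5 5 5 5 4 0 0], max=5
Drop 4: O rot0 at col 4 lands with bottom-row=4; cleared 0 line(s) (total 0); column heights now [5 5 5 5 6 6 0], max=6
Drop 5: O rot0 at col 0 lands with bottom-row=5; cleared 0 line(s) (total 0); column heights now [7 7 5 5 6 6 0], max=7
Test piece I rot1 at col 6 (width 1): heights before test = [7 7 5 5 6 6 0]; fits = True

Answer: yes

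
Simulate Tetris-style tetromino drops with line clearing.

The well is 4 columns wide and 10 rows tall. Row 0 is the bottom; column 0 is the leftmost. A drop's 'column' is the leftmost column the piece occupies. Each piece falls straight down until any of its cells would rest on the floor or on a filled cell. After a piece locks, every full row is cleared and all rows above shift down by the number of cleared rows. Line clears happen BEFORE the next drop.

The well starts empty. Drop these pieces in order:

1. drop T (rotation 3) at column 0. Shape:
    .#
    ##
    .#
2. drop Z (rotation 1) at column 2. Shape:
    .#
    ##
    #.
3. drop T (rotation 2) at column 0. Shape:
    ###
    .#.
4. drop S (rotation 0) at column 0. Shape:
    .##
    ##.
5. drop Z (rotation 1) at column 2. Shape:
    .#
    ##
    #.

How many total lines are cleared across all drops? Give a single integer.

Drop 1: T rot3 at col 0 lands with bottom-row=0; cleared 0 line(s) (total 0); column heights now [2 3 0 0], max=3
Drop 2: Z rot1 at col 2 lands with bottom-row=0; cleared 1 line(s) (total 1); column heights now [0 2 1 2], max=2
Drop 3: T rot2 at col 0 lands with bottom-row=2; cleared 0 line(s) (total 1); column heights now [4 4 4 2], max=4
Drop 4: S rot0 at col 0 lands with bottom-row=4; cleared 0 line(s) (total 1); column heights now [5 6 6 2], max=6
Drop 5: Z rot1 at col 2 lands with bottom-row=6; cleared 0 line(s) (total 1); column heights now [5 6 8 9], max=9

Answer: 1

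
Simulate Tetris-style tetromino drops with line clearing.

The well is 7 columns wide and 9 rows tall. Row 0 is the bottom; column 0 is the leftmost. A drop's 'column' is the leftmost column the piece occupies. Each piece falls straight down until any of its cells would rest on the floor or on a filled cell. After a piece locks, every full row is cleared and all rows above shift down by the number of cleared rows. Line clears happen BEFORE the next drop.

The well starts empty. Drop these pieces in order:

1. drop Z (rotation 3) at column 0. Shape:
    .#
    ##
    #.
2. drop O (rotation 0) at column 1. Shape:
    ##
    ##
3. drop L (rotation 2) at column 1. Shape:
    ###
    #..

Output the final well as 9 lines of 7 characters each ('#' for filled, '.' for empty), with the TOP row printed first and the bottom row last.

Answer: .......
.......
.###...
.#.....
.##....
.##....
.#.....
##.....
#......

Derivation:
Drop 1: Z rot3 at col 0 lands with bottom-row=0; cleared 0 line(s) (total 0); column heights now [2 3 0 0 0 0 0], max=3
Drop 2: O rot0 at col 1 lands with bottom-row=3; cleared 0 line(s) (total 0); column heights now [2 5 5 0 0 0 0], max=5
Drop 3: L rot2 at col 1 lands with bottom-row=5; cleared 0 line(s) (total 0); column heights now [2 7 7 7 0 0 0], max=7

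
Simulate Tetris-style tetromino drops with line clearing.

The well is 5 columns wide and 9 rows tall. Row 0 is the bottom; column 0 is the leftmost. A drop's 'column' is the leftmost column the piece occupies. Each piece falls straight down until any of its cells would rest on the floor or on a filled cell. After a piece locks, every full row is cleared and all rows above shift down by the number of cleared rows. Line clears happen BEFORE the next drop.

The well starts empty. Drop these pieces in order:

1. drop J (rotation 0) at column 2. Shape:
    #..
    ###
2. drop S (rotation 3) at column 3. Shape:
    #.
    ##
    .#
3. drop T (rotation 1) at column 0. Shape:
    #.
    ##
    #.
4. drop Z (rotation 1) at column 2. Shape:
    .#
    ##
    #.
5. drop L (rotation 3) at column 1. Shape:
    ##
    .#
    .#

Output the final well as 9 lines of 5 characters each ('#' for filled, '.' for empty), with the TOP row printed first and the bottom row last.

Drop 1: J rot0 at col 2 lands with bottom-row=0; cleared 0 line(s) (total 0); column heights now [0 0 2 1 1], max=2
Drop 2: S rot3 at col 3 lands with bottom-row=1; cleared 0 line(s) (total 0); column heights now [0 0 2 4 3], max=4
Drop 3: T rot1 at col 0 lands with bottom-row=0; cleared 0 line(s) (total 0); column heights now [3 2 2 4 3], max=4
Drop 4: Z rot1 at col 2 lands with bottom-row=3; cleared 0 line(s) (total 0); column heights now [3 2 5 6 3], max=6
Drop 5: L rot3 at col 1 lands with bottom-row=5; cleared 0 line(s) (total 0); column heights now [3 8 8 6 3], max=8

Answer: .....
.##..
..#..
..##.
..##.
..##.
#..##
###.#
#.###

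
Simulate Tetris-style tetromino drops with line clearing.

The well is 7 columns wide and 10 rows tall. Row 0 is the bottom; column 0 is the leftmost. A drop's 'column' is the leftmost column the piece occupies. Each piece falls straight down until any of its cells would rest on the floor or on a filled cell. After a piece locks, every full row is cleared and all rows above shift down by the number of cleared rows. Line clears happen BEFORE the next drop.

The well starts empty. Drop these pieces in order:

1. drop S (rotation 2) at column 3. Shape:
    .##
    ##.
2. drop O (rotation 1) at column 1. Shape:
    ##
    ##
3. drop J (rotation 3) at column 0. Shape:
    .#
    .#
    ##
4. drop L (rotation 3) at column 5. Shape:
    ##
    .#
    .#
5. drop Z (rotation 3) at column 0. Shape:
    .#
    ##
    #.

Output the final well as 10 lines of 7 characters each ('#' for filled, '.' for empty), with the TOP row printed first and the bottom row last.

Drop 1: S rot2 at col 3 lands with bottom-row=0; cleared 0 line(s) (total 0); column heights now [0 0 0 1 2 2 0], max=2
Drop 2: O rot1 at col 1 lands with bottom-row=0; cleared 0 line(s) (total 0); column heights now [0 2 2 1 2 2 0], max=2
Drop 3: J rot3 at col 0 lands with bottom-row=2; cleared 0 line(s) (total 0); column heights now [3 5 2 1 2 2 0], max=5
Drop 4: L rot3 at col 5 lands with bottom-row=0; cleared 0 line(s) (total 0); column heights now [3 5 2 1 2 3 3], max=5
Drop 5: Z rot3 at col 0 lands with bottom-row=4; cleared 0 line(s) (total 0); column heights now [6 7 2 1 2 3 3], max=7

Answer: .......
.......
.......
.#.....
##.....
##.....
.#.....
##...##
.##.###
.####.#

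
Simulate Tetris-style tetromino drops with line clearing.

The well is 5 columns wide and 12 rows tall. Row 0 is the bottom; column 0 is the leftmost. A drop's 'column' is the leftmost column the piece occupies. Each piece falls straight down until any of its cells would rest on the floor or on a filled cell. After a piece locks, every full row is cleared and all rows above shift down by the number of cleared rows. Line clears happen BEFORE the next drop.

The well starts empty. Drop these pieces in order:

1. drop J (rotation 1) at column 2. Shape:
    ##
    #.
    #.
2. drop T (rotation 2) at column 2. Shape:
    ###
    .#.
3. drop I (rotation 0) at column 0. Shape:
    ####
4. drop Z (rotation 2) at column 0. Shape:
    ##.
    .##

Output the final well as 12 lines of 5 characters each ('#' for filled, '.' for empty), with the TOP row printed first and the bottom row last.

Drop 1: J rot1 at col 2 lands with bottom-row=0; cleared 0 line(s) (total 0); column heights now [0 0 3 3 0], max=3
Drop 2: T rot2 at col 2 lands with bottom-row=3; cleared 0 line(s) (total 0); column heights now [0 0 5 5 5], max=5
Drop 3: I rot0 at col 0 lands with bottom-row=5; cleared 0 line(s) (total 0); column heights now [6 6 6 6 5], max=6
Drop 4: Z rot2 at col 0 lands with bottom-row=6; cleared 0 line(s) (total 0); column heights now [8 8 7 6 5], max=8

Answer: .....
.....
.....
.....
##...
.##..
####.
..###
...#.
..##.
..#..
..#..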